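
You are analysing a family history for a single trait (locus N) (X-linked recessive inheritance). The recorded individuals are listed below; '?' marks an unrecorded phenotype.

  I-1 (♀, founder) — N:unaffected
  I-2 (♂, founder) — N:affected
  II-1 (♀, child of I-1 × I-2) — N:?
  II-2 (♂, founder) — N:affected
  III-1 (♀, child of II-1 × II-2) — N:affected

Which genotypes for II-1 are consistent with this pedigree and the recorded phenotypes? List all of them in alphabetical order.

N/I-1 un ·: X^NX^N|X^NX^n
N/I-2 aff ·: X^nY
N/II-1 ? I-1×I-2: X^NX^n|X^nX^n
N/II-2 aff ·: X^nY
N/III-1 aff II-1×II-2: X^nX^n
⇒ N over [I-1,I-2,II-1,II-2,III-1]: 3 consistent

II-1 ∈ {X^NX^n, X^nX^n}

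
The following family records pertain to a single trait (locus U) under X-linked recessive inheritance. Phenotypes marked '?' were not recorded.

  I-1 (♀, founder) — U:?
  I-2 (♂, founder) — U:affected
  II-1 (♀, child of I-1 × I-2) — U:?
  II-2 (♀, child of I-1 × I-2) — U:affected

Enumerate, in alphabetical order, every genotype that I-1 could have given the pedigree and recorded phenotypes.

I-1 ∈ {X^UX^u, X^uX^u}

U/I-1 ? ·: X^UX^u|X^uX^u
U/I-2 aff ·: X^uY
U/II-1 ? I-1×I-2: X^UX^u|X^uX^u
U/II-2 aff I-1×I-2: X^uX^u
⇒ U over [I-1,I-2,II-1,II-2]: 3 consistent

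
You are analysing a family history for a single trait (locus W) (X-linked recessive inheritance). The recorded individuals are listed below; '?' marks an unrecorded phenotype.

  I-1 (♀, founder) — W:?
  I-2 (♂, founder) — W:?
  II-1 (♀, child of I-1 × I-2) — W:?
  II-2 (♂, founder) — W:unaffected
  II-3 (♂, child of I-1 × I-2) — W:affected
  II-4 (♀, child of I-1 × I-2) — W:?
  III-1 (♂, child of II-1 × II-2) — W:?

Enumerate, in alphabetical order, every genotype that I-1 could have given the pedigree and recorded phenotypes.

I-1 ∈ {X^WX^w, X^wX^w}

W/I-1 ? ·: X^WX^w|X^wX^w
W/I-2 ? ·: X^WY|X^wY
W/II-1 ? I-1×I-2: X^WX^W|X^WX^w|X^wX^w
W/II-2 un ·: X^WY
W/II-3 aff I-1×I-2: X^wY
W/II-4 ? I-1×I-2: X^WX^W|X^WX^w|X^wX^w
W/III-1 ? II-1×II-2: X^WY|X^wY
⇒ W over [I-1,I-2,II-1,II-2,II-3,II-4,III-1]: 15 consistent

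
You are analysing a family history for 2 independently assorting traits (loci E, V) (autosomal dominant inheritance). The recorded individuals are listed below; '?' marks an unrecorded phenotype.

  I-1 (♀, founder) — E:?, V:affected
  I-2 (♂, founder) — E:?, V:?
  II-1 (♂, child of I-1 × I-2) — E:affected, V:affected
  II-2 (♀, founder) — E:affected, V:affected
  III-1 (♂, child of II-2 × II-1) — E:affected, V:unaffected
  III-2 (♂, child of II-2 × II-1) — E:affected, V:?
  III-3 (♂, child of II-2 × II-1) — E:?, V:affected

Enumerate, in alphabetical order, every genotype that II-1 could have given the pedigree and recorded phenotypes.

E/I-1 ? ·: ee|Ee|EE
E/I-2 ? ·: ee|Ee|EE
E/II-1 aff I-1×I-2: Ee|EE
E/II-2 aff ·: Ee|EE
E/III-1 aff II-2×II-1: Ee|EE
E/III-2 aff II-2×II-1: Ee|EE
E/III-3 ? II-2×II-1: ee|Ee|EE
⇒ E over [I-1,I-2,II-1,II-2,III-1,III-2,III-3]: 176 consistent
V/I-1 aff ·: Vv|VV
V/I-2 ? ·: vv|Vv|VV
V/II-1 aff I-1×I-2: Vv
V/II-2 aff ·: Vv
V/III-1 un II-2×II-1: vv
V/III-2 ? II-2×II-1: vv|Vv|VV
V/III-3 aff II-2×II-1: Vv|VV
⇒ V over [I-1,I-2,II-1,II-2,III-1,III-2,III-3]: 30 consistent

II-1 ∈ {EE Vv, Ee Vv}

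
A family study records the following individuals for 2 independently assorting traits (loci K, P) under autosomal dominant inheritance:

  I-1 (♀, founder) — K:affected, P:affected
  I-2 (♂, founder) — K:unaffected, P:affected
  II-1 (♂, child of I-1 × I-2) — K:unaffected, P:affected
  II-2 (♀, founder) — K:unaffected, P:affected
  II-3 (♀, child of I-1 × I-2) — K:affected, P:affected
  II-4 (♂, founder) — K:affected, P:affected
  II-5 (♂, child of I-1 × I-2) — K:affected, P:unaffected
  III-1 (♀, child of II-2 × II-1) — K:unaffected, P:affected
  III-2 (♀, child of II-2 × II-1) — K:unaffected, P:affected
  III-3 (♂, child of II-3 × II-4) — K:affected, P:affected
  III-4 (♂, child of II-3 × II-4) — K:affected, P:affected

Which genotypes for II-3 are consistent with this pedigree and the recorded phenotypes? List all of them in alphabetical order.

K/I-1 aff ·: Kk
K/I-2 un ·: kk
K/II-1 un I-1×I-2: kk
K/II-2 un ·: kk
K/II-3 aff I-1×I-2: Kk
K/II-4 aff ·: Kk|KK
K/II-5 aff I-1×I-2: Kk
K/III-1 un II-2×II-1: kk
K/III-2 un II-2×II-1: kk
K/III-3 aff II-3×II-4: Kk|KK
K/III-4 aff II-3×II-4: Kk|KK
⇒ K over [I-1,I-2,II-1,II-2,II-3,II-4,II-5,III-1,III-2,III-3,III-4]: 8 consistent
P/I-1 aff ·: Pp
P/I-2 aff ·: Pp
P/II-1 aff I-1×I-2: Pp|PP
P/II-2 aff ·: Pp|PP
P/II-3 aff I-1×I-2: Pp|PP
P/II-4 aff ·: Pp|PP
P/II-5 un I-1×I-2: pp
P/III-1 aff II-2×II-1: Pp|PP
P/III-2 aff II-2×II-1: Pp|PP
P/III-3 aff II-3×II-4: Pp|PP
P/III-4 aff II-3×II-4: Pp|PP
⇒ P over [I-1,I-2,II-1,II-2,II-3,II-4,II-5,III-1,III-2,III-3,III-4]: 169 consistent

II-3 ∈ {Kk PP, Kk Pp}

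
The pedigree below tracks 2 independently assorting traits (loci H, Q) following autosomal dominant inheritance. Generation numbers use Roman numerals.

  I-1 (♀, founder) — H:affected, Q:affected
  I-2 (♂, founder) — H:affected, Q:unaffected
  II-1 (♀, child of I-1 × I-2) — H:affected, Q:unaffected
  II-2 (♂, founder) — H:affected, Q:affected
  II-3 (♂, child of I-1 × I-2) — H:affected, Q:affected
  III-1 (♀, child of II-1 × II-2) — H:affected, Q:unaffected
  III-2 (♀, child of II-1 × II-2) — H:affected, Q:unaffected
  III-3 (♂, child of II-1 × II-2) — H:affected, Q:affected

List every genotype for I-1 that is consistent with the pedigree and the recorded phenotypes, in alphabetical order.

I-1 ∈ {HH Qq, Hh Qq}

H/I-1 aff ·: Hh|HH
H/I-2 aff ·: Hh|HH
H/II-1 aff I-1×I-2: Hh|HH
H/II-2 aff ·: Hh|HH
H/II-3 aff I-1×I-2: Hh|HH
H/III-1 aff II-1×II-2: Hh|HH
H/III-2 aff II-1×II-2: Hh|HH
H/III-3 aff II-1×II-2: Hh|HH
⇒ H over [I-1,I-2,II-1,II-2,II-3,III-1,III-2,III-3]: 159 consistent
Q/I-1 aff ·: Qq
Q/I-2 un ·: qq
Q/II-1 un I-1×I-2: qq
Q/II-2 aff ·: Qq
Q/II-3 aff I-1×I-2: Qq
Q/III-1 un II-1×II-2: qq
Q/III-2 un II-1×II-2: qq
Q/III-3 aff II-1×II-2: Qq
⇒ Q over [I-1,I-2,II-1,II-2,II-3,III-1,III-2,III-3]: 1 consistent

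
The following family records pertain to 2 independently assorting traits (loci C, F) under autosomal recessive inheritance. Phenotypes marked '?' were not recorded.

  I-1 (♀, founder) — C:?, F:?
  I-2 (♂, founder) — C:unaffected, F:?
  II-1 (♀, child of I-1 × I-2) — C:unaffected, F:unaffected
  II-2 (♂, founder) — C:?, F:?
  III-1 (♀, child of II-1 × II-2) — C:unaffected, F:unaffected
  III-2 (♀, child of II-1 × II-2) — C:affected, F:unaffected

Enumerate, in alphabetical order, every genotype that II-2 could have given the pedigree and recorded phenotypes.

C/I-1 ? ·: CC|Cc|cc
C/I-2 un ·: CC|Cc
C/II-1 un I-1×I-2: Cc
C/II-2 ? ·: Cc|cc
C/III-1 un II-1×II-2: CC|Cc
C/III-2 aff II-1×II-2: cc
⇒ C over [I-1,I-2,II-1,II-2,III-1,III-2]: 15 consistent
F/I-1 ? ·: FF|Ff|ff
F/I-2 ? ·: FF|Ff|ff
F/II-1 un I-1×I-2: FF|Ff
F/II-2 ? ·: FF|Ff|ff
F/III-1 un II-1×II-2: FF|Ff
F/III-2 un II-1×II-2: FF|Ff
⇒ F over [I-1,I-2,II-1,II-2,III-1,III-2]: 87 consistent

II-2 ∈ {Cc FF, Cc Ff, Cc ff, cc FF, cc Ff, cc ff}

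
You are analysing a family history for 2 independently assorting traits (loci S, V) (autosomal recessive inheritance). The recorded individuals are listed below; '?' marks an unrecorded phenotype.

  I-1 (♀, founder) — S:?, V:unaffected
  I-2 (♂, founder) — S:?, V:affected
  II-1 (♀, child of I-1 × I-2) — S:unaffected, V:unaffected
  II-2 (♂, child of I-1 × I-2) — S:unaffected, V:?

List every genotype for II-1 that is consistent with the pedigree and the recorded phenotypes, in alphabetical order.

S/I-1 ? ·: SS|Ss|ss
S/I-2 ? ·: SS|Ss|ss
S/II-1 un I-1×I-2: SS|Ss
S/II-2 un I-1×I-2: SS|Ss
⇒ S over [I-1,I-2,II-1,II-2]: 17 consistent
V/I-1 un ·: VV|Vv
V/I-2 aff ·: vv
V/II-1 un I-1×I-2: Vv
V/II-2 ? I-1×I-2: Vv|vv
⇒ V over [I-1,I-2,II-1,II-2]: 3 consistent

II-1 ∈ {SS Vv, Ss Vv}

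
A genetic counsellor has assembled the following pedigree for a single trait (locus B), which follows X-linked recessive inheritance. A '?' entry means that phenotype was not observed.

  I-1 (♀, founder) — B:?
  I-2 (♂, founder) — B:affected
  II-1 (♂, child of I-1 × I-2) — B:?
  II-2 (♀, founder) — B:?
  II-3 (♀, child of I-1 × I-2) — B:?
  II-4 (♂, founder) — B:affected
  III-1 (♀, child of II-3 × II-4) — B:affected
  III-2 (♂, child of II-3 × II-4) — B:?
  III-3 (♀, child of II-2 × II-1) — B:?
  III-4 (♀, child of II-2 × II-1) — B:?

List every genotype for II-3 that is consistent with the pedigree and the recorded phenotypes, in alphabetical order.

II-3 ∈ {X^BX^b, X^bX^b}

B/I-1 ? ·: X^BX^B|X^BX^b|X^bX^b
B/I-2 aff ·: X^bY
B/II-1 ? I-1×I-2: X^BY|X^bY
B/II-2 ? ·: X^BX^B|X^BX^b|X^bX^b
B/II-3 ? I-1×I-2: X^BX^b|X^bX^b
B/II-4 aff ·: X^bY
B/III-1 aff II-3×II-4: X^bX^b
B/III-2 ? II-3×II-4: X^BY|X^bY
B/III-3 ? II-2×II-1: X^BX^B|X^BX^b|X^bX^b
B/III-4 ? II-2×II-1: X^BX^B|X^BX^b|X^bX^b
⇒ B over [I-1,I-2,II-1,II-2,II-3,II-4,III-1,III-2,III-3,III-4]: 54 consistent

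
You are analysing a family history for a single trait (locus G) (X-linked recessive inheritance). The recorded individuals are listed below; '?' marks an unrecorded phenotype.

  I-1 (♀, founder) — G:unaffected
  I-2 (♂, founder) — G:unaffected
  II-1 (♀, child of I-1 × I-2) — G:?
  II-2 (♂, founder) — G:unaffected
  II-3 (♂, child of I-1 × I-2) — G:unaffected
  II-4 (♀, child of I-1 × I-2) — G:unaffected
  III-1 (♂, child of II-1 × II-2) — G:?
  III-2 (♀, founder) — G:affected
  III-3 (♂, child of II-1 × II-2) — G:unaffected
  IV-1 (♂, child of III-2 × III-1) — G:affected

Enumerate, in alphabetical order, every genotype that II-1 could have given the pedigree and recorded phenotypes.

G/I-1 un ·: X^GX^G|X^GX^g
G/I-2 un ·: X^GY
G/II-1 ? I-1×I-2: X^GX^G|X^GX^g
G/II-2 un ·: X^GY
G/II-3 un I-1×I-2: X^GY
G/II-4 un I-1×I-2: X^GX^G|X^GX^g
G/III-1 ? II-1×II-2: X^GY|X^gY
G/III-2 aff ·: X^gX^g
G/III-3 un II-1×II-2: X^GY
G/IV-1 aff III-2×III-1: X^gY
⇒ G over [I-1,I-2,II-1,II-2,II-3,II-4,III-1,III-2,III-3,IV-1]: 7 consistent

II-1 ∈ {X^GX^G, X^GX^g}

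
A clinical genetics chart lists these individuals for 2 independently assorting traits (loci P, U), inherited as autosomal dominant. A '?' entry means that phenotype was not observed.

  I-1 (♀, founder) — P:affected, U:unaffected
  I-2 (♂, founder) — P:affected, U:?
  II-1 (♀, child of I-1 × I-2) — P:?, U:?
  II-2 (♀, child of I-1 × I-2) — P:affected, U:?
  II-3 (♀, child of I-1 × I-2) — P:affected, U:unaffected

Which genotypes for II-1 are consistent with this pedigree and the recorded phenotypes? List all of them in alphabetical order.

II-1 ∈ {PP Uu, PP uu, Pp Uu, Pp uu, pp Uu, pp uu}

P/I-1 aff ·: Pp|PP
P/I-2 aff ·: Pp|PP
P/II-1 ? I-1×I-2: pp|Pp|PP
P/II-2 aff I-1×I-2: Pp|PP
P/II-3 aff I-1×I-2: Pp|PP
⇒ P over [I-1,I-2,II-1,II-2,II-3]: 29 consistent
U/I-1 un ·: uu
U/I-2 ? ·: uu|Uu
U/II-1 ? I-1×I-2: uu|Uu
U/II-2 ? I-1×I-2: uu|Uu
U/II-3 un I-1×I-2: uu
⇒ U over [I-1,I-2,II-1,II-2,II-3]: 5 consistent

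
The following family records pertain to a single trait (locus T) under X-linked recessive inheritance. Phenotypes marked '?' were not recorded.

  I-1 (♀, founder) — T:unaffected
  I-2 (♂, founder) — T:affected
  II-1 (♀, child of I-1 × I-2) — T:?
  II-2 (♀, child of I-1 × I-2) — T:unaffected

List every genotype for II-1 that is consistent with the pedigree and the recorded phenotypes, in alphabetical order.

T/I-1 un ·: X^TX^T|X^TX^t
T/I-2 aff ·: X^tY
T/II-1 ? I-1×I-2: X^TX^t|X^tX^t
T/II-2 un I-1×I-2: X^TX^t
⇒ T over [I-1,I-2,II-1,II-2]: 3 consistent

II-1 ∈ {X^TX^t, X^tX^t}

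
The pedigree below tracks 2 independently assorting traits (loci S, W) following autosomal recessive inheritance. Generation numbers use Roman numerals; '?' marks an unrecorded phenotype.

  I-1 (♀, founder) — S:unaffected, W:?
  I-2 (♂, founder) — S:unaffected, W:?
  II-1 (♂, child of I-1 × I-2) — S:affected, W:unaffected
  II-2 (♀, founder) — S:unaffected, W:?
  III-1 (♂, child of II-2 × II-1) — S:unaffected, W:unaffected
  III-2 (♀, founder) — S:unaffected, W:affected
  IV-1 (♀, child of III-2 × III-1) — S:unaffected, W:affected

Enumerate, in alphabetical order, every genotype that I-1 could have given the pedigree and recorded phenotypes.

S/I-1 un ·: Ss
S/I-2 un ·: Ss
S/II-1 aff I-1×I-2: ss
S/II-2 un ·: SS|Ss
S/III-1 un II-2×II-1: Ss
S/III-2 un ·: SS|Ss
S/IV-1 un III-2×III-1: SS|Ss
⇒ S over [I-1,I-2,II-1,II-2,III-1,III-2,IV-1]: 8 consistent
W/I-1 ? ·: WW|Ww|ww
W/I-2 ? ·: WW|Ww|ww
W/II-1 un I-1×I-2: WW|Ww
W/II-2 ? ·: WW|Ww|ww
W/III-1 un II-2×II-1: Ww
W/III-2 aff ·: ww
W/IV-1 aff III-2×III-1: ww
⇒ W over [I-1,I-2,II-1,II-2,III-1,III-2,IV-1]: 29 consistent

I-1 ∈ {Ss WW, Ss Ww, Ss ww}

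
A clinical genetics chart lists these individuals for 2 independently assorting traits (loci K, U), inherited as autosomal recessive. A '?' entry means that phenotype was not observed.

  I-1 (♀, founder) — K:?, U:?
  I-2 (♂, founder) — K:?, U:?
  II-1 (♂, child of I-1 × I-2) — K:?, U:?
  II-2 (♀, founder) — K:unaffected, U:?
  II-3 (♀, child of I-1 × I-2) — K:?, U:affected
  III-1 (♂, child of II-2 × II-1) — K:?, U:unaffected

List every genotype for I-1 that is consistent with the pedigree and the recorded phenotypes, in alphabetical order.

I-1 ∈ {KK Uu, KK uu, Kk Uu, Kk uu, kk Uu, kk uu}

K/I-1 ? ·: KK|Kk|kk
K/I-2 ? ·: KK|Kk|kk
K/II-1 ? I-1×I-2: KK|Kk|kk
K/II-2 un ·: KK|Kk
K/II-3 ? I-1×I-2: KK|Kk|kk
K/III-1 ? II-2×II-1: KK|Kk|kk
⇒ K over [I-1,I-2,II-1,II-2,II-3,III-1]: 113 consistent
U/I-1 ? ·: Uu|uu
U/I-2 ? ·: Uu|uu
U/II-1 ? I-1×I-2: UU|Uu|uu
U/II-2 ? ·: UU|Uu|uu
U/II-3 aff I-1×I-2: uu
U/III-1 un II-2×II-1: UU|Uu
⇒ U over [I-1,I-2,II-1,II-2,II-3,III-1]: 27 consistent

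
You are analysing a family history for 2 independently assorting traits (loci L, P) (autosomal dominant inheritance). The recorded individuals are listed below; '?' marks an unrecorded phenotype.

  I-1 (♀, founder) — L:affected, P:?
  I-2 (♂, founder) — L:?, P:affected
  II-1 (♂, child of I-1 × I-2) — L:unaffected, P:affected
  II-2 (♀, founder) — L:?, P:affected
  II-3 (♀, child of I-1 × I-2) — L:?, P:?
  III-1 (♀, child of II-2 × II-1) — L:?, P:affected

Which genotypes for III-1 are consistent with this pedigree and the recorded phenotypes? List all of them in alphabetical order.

III-1 ∈ {Ll PP, Ll Pp, ll PP, ll Pp}

L/I-1 aff ·: Ll
L/I-2 ? ·: ll|Ll
L/II-1 un I-1×I-2: ll
L/II-2 ? ·: ll|Ll|LL
L/II-3 ? I-1×I-2: ll|Ll|LL
L/III-1 ? II-2×II-1: ll|Ll
⇒ L over [I-1,I-2,II-1,II-2,II-3,III-1]: 20 consistent
P/I-1 ? ·: pp|Pp|PP
P/I-2 aff ·: Pp|PP
P/II-1 aff I-1×I-2: Pp|PP
P/II-2 aff ·: Pp|PP
P/II-3 ? I-1×I-2: pp|Pp|PP
P/III-1 aff II-2×II-1: Pp|PP
⇒ P over [I-1,I-2,II-1,II-2,II-3,III-1]: 64 consistent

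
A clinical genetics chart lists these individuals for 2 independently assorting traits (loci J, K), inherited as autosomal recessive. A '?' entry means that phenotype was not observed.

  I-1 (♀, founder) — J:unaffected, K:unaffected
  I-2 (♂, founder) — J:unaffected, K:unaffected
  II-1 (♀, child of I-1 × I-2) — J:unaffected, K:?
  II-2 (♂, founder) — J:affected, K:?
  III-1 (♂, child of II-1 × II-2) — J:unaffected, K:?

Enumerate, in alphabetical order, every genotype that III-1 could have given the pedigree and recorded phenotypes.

J/I-1 un ·: JJ|Jj
J/I-2 un ·: JJ|Jj
J/II-1 un I-1×I-2: JJ|Jj
J/II-2 aff ·: jj
J/III-1 un II-1×II-2: Jj
⇒ J over [I-1,I-2,II-1,II-2,III-1]: 7 consistent
K/I-1 un ·: KK|Kk
K/I-2 un ·: KK|Kk
K/II-1 ? I-1×I-2: KK|Kk|kk
K/II-2 ? ·: KK|Kk|kk
K/III-1 ? II-1×II-2: KK|Kk|kk
⇒ K over [I-1,I-2,II-1,II-2,III-1]: 41 consistent

III-1 ∈ {Jj KK, Jj Kk, Jj kk}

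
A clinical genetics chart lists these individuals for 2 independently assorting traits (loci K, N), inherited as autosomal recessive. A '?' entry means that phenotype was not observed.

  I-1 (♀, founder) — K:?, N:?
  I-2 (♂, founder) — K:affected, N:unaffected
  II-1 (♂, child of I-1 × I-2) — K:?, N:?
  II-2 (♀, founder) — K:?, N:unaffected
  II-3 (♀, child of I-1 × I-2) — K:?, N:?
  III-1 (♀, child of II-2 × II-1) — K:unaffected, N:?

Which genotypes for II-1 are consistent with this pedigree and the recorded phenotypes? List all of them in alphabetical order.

K/I-1 ? ·: KK|Kk|kk
K/I-2 aff ·: kk
K/II-1 ? I-1×I-2: Kk|kk
K/II-2 ? ·: KK|Kk|kk
K/II-3 ? I-1×I-2: Kk|kk
K/III-1 un II-2×II-1: KK|Kk
⇒ K over [I-1,I-2,II-1,II-2,II-3,III-1]: 21 consistent
N/I-1 ? ·: NN|Nn|nn
N/I-2 un ·: NN|Nn
N/II-1 ? I-1×I-2: NN|Nn|nn
N/II-2 un ·: NN|Nn
N/II-3 ? I-1×I-2: NN|Nn|nn
N/III-1 ? II-2×II-1: NN|Nn|nn
⇒ N over [I-1,I-2,II-1,II-2,II-3,III-1]: 89 consistent

II-1 ∈ {Kk NN, Kk Nn, Kk nn, kk NN, kk Nn, kk nn}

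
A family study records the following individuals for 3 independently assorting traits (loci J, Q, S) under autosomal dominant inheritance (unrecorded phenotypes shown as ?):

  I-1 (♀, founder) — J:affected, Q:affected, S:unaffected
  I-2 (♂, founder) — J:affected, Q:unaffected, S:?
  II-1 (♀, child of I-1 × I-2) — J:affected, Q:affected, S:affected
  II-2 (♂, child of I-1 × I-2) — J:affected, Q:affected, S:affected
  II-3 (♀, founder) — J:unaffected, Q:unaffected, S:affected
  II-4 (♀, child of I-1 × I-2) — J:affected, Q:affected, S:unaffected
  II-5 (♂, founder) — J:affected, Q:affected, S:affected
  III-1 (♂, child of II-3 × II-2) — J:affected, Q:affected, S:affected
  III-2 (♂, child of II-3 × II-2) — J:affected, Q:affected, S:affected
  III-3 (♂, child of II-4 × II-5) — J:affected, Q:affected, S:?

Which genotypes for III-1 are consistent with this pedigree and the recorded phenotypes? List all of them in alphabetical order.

J/I-1 aff ·: Jj|JJ
J/I-2 aff ·: Jj|JJ
J/II-1 aff I-1×I-2: Jj|JJ
J/II-2 aff I-1×I-2: Jj|JJ
J/II-3 un ·: jj
J/II-4 aff I-1×I-2: Jj|JJ
J/II-5 aff ·: Jj|JJ
J/III-1 aff II-3×II-2: Jj
J/III-2 aff II-3×II-2: Jj
J/III-3 aff II-4×II-5: Jj|JJ
⇒ J over [I-1,I-2,II-1,II-2,II-3,II-4,II-5,III-1,III-2,III-3]: 87 consistent
Q/I-1 aff ·: Qq|QQ
Q/I-2 un ·: qq
Q/II-1 aff I-1×I-2: Qq
Q/II-2 aff I-1×I-2: Qq
Q/II-3 un ·: qq
Q/II-4 aff I-1×I-2: Qq
Q/II-5 aff ·: Qq|QQ
Q/III-1 aff II-3×II-2: Qq
Q/III-2 aff II-3×II-2: Qq
Q/III-3 aff II-4×II-5: Qq|QQ
⇒ Q over [I-1,I-2,II-1,II-2,II-3,II-4,II-5,III-1,III-2,III-3]: 8 consistent
S/I-1 un ·: ss
S/I-2 ? ·: Ss
S/II-1 aff I-1×I-2: Ss
S/II-2 aff I-1×I-2: Ss
S/II-3 aff ·: Ss|SS
S/II-4 un I-1×I-2: ss
S/II-5 aff ·: Ss|SS
S/III-1 aff II-3×II-2: Ss|SS
S/III-2 aff II-3×II-2: Ss|SS
S/III-3 ? II-4×II-5: ss|Ss
⇒ S over [I-1,I-2,II-1,II-2,II-3,II-4,II-5,III-1,III-2,III-3]: 24 consistent

III-1 ∈ {Jj Qq SS, Jj Qq Ss}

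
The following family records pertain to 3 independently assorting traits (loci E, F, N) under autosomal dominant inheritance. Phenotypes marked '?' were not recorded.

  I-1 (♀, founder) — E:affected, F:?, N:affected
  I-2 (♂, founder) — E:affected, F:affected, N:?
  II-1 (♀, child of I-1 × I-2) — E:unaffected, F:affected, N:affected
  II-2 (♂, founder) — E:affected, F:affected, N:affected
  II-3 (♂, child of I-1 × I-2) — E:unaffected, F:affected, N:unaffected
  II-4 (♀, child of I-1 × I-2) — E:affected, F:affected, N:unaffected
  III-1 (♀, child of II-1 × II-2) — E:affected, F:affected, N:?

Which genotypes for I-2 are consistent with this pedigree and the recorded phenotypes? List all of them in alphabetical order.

I-2 ∈ {Ee FF Nn, Ee FF nn, Ee Ff Nn, Ee Ff nn}

E/I-1 aff ·: Ee
E/I-2 aff ·: Ee
E/II-1 un I-1×I-2: ee
E/II-2 aff ·: Ee|EE
E/II-3 un I-1×I-2: ee
E/II-4 aff I-1×I-2: Ee|EE
E/III-1 aff II-1×II-2: Ee
⇒ E over [I-1,I-2,II-1,II-2,II-3,II-4,III-1]: 4 consistent
F/I-1 ? ·: ff|Ff|FF
F/I-2 aff ·: Ff|FF
F/II-1 aff I-1×I-2: Ff|FF
F/II-2 aff ·: Ff|FF
F/II-3 aff I-1×I-2: Ff|FF
F/II-4 aff I-1×I-2: Ff|FF
F/III-1 aff II-1×II-2: Ff|FF
⇒ F over [I-1,I-2,II-1,II-2,II-3,II-4,III-1]: 95 consistent
N/I-1 aff ·: Nn
N/I-2 ? ·: nn|Nn
N/II-1 aff I-1×I-2: Nn|NN
N/II-2 aff ·: Nn|NN
N/II-3 un I-1×I-2: nn
N/II-4 un I-1×I-2: nn
N/III-1 ? II-1×II-2: nn|Nn|NN
⇒ N over [I-1,I-2,II-1,II-2,II-3,II-4,III-1]: 13 consistent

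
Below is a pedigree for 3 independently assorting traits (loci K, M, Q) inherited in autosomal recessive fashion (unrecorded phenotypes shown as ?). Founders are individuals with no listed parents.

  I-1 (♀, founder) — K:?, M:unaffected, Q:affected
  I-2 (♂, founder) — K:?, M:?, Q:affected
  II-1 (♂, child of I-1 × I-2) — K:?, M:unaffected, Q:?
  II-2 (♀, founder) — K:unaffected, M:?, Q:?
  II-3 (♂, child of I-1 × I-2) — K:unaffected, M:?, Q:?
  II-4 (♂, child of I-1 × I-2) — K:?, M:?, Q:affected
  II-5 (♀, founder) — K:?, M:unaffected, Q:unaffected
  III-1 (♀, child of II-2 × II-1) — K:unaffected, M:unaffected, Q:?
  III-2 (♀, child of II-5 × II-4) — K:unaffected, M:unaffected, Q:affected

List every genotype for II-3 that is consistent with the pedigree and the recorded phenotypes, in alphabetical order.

K/I-1 ? ·: KK|Kk|kk
K/I-2 ? ·: KK|Kk|kk
K/II-1 ? I-1×I-2: KK|Kk|kk
K/II-2 un ·: KK|Kk
K/II-3 un I-1×I-2: KK|Kk
K/II-4 ? I-1×I-2: KK|Kk|kk
K/II-5 ? ·: KK|Kk|kk
K/III-1 un II-2×II-1: KK|Kk
K/III-2 un II-5×II-4: KK|Kk
⇒ K over [I-1,I-2,II-1,II-2,II-3,II-4,II-5,III-1,III-2]: 586 consistent
M/I-1 un ·: MM|Mm
M/I-2 ? ·: MM|Mm|mm
M/II-1 un I-1×I-2: MM|Mm
M/II-2 ? ·: MM|Mm|mm
M/II-3 ? I-1×I-2: MM|Mm|mm
M/II-4 ? I-1×I-2: MM|Mm|mm
M/II-5 un ·: MM|Mm
M/III-1 un II-2×II-1: MM|Mm
M/III-2 un II-5×II-4: MM|Mm
⇒ M over [I-1,I-2,II-1,II-2,II-3,II-4,II-5,III-1,III-2]: 587 consistent
Q/I-1 aff ·: qq
Q/I-2 aff ·: qq
Q/II-1 ? I-1×I-2: qq
Q/II-2 ? ·: QQ|Qq|qq
Q/II-3 ? I-1×I-2: qq
Q/II-4 aff I-1×I-2: qq
Q/II-5 un ·: Qq
Q/III-1 ? II-2×II-1: Qq|qq
Q/III-2 aff II-5×II-4: qq
⇒ Q over [I-1,I-2,II-1,II-2,II-3,II-4,II-5,III-1,III-2]: 4 consistent

II-3 ∈ {KK MM qq, KK Mm qq, KK mm qq, Kk MM qq, Kk Mm qq, Kk mm qq}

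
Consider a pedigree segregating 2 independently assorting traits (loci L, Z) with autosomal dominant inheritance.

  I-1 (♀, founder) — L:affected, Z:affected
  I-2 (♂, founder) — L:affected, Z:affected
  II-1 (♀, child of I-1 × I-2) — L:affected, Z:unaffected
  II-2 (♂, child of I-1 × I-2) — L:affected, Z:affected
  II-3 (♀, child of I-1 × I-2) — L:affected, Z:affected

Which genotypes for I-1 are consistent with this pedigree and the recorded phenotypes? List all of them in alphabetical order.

L/I-1 aff ·: Ll|LL
L/I-2 aff ·: Ll|LL
L/II-1 aff I-1×I-2: Ll|LL
L/II-2 aff I-1×I-2: Ll|LL
L/II-3 aff I-1×I-2: Ll|LL
⇒ L over [I-1,I-2,II-1,II-2,II-3]: 25 consistent
Z/I-1 aff ·: Zz
Z/I-2 aff ·: Zz
Z/II-1 un I-1×I-2: zz
Z/II-2 aff I-1×I-2: Zz|ZZ
Z/II-3 aff I-1×I-2: Zz|ZZ
⇒ Z over [I-1,I-2,II-1,II-2,II-3]: 4 consistent

I-1 ∈ {LL Zz, Ll Zz}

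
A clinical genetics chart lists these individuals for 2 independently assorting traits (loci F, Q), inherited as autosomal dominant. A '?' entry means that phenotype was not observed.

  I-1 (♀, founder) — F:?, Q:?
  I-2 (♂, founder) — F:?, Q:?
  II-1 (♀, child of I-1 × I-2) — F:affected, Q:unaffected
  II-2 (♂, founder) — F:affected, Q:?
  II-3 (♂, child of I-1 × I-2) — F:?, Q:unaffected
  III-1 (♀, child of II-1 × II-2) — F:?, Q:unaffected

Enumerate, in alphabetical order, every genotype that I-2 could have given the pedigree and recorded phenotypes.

I-2 ∈ {FF Qq, FF qq, Ff Qq, Ff qq, ff Qq, ff qq}

F/I-1 ? ·: ff|Ff|FF
F/I-2 ? ·: ff|Ff|FF
F/II-1 aff I-1×I-2: Ff|FF
F/II-2 aff ·: Ff|FF
F/II-3 ? I-1×I-2: ff|Ff|FF
F/III-1 ? II-1×II-2: ff|Ff|FF
⇒ F over [I-1,I-2,II-1,II-2,II-3,III-1]: 89 consistent
Q/I-1 ? ·: qq|Qq
Q/I-2 ? ·: qq|Qq
Q/II-1 un I-1×I-2: qq
Q/II-2 ? ·: qq|Qq
Q/II-3 un I-1×I-2: qq
Q/III-1 un II-1×II-2: qq
⇒ Q over [I-1,I-2,II-1,II-2,II-3,III-1]: 8 consistent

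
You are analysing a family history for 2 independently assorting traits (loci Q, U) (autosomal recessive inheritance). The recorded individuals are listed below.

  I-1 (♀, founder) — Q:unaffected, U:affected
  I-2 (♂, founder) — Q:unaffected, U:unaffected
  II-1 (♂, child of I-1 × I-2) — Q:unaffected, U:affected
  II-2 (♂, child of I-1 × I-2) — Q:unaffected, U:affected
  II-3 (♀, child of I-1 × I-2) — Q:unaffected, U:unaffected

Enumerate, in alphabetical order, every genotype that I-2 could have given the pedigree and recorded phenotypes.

I-2 ∈ {QQ Uu, Qq Uu}

Q/I-1 un ·: QQ|Qq
Q/I-2 un ·: QQ|Qq
Q/II-1 un I-1×I-2: QQ|Qq
Q/II-2 un I-1×I-2: QQ|Qq
Q/II-3 un I-1×I-2: QQ|Qq
⇒ Q over [I-1,I-2,II-1,II-2,II-3]: 25 consistent
U/I-1 aff ·: uu
U/I-2 un ·: Uu
U/II-1 aff I-1×I-2: uu
U/II-2 aff I-1×I-2: uu
U/II-3 un I-1×I-2: Uu
⇒ U over [I-1,I-2,II-1,II-2,II-3]: 1 consistent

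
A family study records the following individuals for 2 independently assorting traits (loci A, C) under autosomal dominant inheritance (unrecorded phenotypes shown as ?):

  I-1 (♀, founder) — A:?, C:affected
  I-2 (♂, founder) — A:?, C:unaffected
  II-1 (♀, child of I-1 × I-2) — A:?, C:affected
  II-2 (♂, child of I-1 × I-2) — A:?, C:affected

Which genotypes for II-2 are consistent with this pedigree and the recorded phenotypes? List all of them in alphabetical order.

II-2 ∈ {AA Cc, Aa Cc, aa Cc}

A/I-1 ? ·: aa|Aa|AA
A/I-2 ? ·: aa|Aa|AA
A/II-1 ? I-1×I-2: aa|Aa|AA
A/II-2 ? I-1×I-2: aa|Aa|AA
⇒ A over [I-1,I-2,II-1,II-2]: 29 consistent
C/I-1 aff ·: Cc|CC
C/I-2 un ·: cc
C/II-1 aff I-1×I-2: Cc
C/II-2 aff I-1×I-2: Cc
⇒ C over [I-1,I-2,II-1,II-2]: 2 consistent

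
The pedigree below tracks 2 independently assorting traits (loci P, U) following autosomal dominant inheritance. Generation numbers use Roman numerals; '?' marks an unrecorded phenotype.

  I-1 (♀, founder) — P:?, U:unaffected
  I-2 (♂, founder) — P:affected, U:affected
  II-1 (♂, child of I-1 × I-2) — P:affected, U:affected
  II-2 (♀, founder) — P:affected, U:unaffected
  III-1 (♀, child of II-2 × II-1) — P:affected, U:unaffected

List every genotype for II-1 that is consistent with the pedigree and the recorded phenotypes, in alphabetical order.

II-1 ∈ {PP Uu, Pp Uu}

P/I-1 ? ·: pp|Pp|PP
P/I-2 aff ·: Pp|PP
P/II-1 aff I-1×I-2: Pp|PP
P/II-2 aff ·: Pp|PP
P/III-1 aff II-2×II-1: Pp|PP
⇒ P over [I-1,I-2,II-1,II-2,III-1]: 32 consistent
U/I-1 un ·: uu
U/I-2 aff ·: Uu|UU
U/II-1 aff I-1×I-2: Uu
U/II-2 un ·: uu
U/III-1 un II-2×II-1: uu
⇒ U over [I-1,I-2,II-1,II-2,III-1]: 2 consistent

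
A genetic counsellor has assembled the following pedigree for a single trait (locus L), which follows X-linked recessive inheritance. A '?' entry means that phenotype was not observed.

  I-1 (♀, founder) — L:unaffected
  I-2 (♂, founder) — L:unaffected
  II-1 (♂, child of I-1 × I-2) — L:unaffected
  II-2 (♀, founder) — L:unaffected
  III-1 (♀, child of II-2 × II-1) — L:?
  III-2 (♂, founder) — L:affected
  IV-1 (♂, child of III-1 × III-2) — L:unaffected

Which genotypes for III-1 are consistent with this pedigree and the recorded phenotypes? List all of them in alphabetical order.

L/I-1 un ·: X^LX^L|X^LX^l
L/I-2 un ·: X^LY
L/II-1 un I-1×I-2: X^LY
L/II-2 un ·: X^LX^L|X^LX^l
L/III-1 ? II-2×II-1: X^LX^L|X^LX^l
L/III-2 aff ·: X^lY
L/IV-1 un III-1×III-2: X^LY
⇒ L over [I-1,I-2,II-1,II-2,III-1,III-2,IV-1]: 6 consistent

III-1 ∈ {X^LX^L, X^LX^l}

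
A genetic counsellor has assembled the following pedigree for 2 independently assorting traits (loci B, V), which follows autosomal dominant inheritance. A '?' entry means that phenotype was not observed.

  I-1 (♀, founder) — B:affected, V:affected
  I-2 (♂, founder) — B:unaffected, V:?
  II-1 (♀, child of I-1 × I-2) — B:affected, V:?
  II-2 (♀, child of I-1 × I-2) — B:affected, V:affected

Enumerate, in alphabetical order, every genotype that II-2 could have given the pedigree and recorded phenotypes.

B/I-1 aff ·: Bb|BB
B/I-2 un ·: bb
B/II-1 aff I-1×I-2: Bb
B/II-2 aff I-1×I-2: Bb
⇒ B over [I-1,I-2,II-1,II-2]: 2 consistent
V/I-1 aff ·: Vv|VV
V/I-2 ? ·: vv|Vv|VV
V/II-1 ? I-1×I-2: vv|Vv|VV
V/II-2 aff I-1×I-2: Vv|VV
⇒ V over [I-1,I-2,II-1,II-2]: 18 consistent

II-2 ∈ {Bb VV, Bb Vv}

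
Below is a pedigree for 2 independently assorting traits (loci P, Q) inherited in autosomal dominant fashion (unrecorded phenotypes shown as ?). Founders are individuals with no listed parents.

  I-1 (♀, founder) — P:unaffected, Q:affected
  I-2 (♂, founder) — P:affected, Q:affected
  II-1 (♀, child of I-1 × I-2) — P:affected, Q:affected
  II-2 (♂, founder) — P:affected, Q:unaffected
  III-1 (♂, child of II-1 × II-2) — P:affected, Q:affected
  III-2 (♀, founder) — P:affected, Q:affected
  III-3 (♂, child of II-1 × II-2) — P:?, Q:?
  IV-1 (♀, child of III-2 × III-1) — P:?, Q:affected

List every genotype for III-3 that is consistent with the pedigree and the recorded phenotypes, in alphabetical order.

III-3 ∈ {PP Qq, PP qq, Pp Qq, Pp qq, pp Qq, pp qq}

P/I-1 un ·: pp
P/I-2 aff ·: Pp|PP
P/II-1 aff I-1×I-2: Pp
P/II-2 aff ·: Pp|PP
P/III-1 aff II-1×II-2: Pp|PP
P/III-2 aff ·: Pp|PP
P/III-3 ? II-1×II-2: pp|Pp|PP
P/IV-1 ? III-2×III-1: pp|Pp|PP
⇒ P over [I-1,I-2,II-1,II-2,III-1,III-2,III-3,IV-1]: 80 consistent
Q/I-1 aff ·: Qq|QQ
Q/I-2 aff ·: Qq|QQ
Q/II-1 aff I-1×I-2: Qq|QQ
Q/II-2 un ·: qq
Q/III-1 aff II-1×II-2: Qq
Q/III-2 aff ·: Qq|QQ
Q/III-3 ? II-1×II-2: qq|Qq
Q/IV-1 aff III-2×III-1: Qq|QQ
⇒ Q over [I-1,I-2,II-1,II-2,III-1,III-2,III-3,IV-1]: 40 consistent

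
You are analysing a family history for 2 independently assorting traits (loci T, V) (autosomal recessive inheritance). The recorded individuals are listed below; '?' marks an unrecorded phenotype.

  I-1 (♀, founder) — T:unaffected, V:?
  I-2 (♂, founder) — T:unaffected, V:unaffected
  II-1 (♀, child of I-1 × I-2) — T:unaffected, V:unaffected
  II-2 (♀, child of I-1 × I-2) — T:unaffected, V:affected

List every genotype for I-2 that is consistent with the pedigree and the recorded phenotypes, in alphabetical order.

T/I-1 un ·: TT|Tt
T/I-2 un ·: TT|Tt
T/II-1 un I-1×I-2: TT|Tt
T/II-2 un I-1×I-2: TT|Tt
⇒ T over [I-1,I-2,II-1,II-2]: 13 consistent
V/I-1 ? ·: Vv|vv
V/I-2 un ·: Vv
V/II-1 un I-1×I-2: VV|Vv
V/II-2 aff I-1×I-2: vv
⇒ V over [I-1,I-2,II-1,II-2]: 3 consistent

I-2 ∈ {TT Vv, Tt Vv}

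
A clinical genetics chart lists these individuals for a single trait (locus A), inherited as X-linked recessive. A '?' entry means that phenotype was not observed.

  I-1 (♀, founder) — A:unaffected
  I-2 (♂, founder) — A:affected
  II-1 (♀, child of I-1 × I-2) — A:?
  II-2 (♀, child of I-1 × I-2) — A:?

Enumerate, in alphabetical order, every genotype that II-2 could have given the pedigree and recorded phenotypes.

II-2 ∈ {X^AX^a, X^aX^a}

A/I-1 un ·: X^AX^A|X^AX^a
A/I-2 aff ·: X^aY
A/II-1 ? I-1×I-2: X^AX^a|X^aX^a
A/II-2 ? I-1×I-2: X^AX^a|X^aX^a
⇒ A over [I-1,I-2,II-1,II-2]: 5 consistent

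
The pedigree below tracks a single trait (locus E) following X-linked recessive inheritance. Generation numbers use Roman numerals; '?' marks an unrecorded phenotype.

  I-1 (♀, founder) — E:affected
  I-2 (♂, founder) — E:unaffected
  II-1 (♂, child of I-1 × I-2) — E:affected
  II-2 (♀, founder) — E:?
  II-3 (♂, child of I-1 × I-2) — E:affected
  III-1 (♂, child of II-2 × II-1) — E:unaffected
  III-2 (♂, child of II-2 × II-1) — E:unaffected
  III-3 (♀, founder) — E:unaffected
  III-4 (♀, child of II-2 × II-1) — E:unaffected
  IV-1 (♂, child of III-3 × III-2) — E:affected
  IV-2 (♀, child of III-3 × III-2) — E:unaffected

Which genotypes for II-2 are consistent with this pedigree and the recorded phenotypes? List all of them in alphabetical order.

II-2 ∈ {X^EX^E, X^EX^e}

E/I-1 aff ·: X^eX^e
E/I-2 un ·: X^EY
E/II-1 aff I-1×I-2: X^eY
E/II-2 ? ·: X^EX^E|X^EX^e
E/II-3 aff I-1×I-2: X^eY
E/III-1 un II-2×II-1: X^EY
E/III-2 un II-2×II-1: X^EY
E/III-3 un ·: X^EX^e
E/III-4 un II-2×II-1: X^EX^e
E/IV-1 aff III-3×III-2: X^eY
E/IV-2 un III-3×III-2: X^EX^E|X^EX^e
⇒ E over [I-1,I-2,II-1,II-2,II-3,III-1,III-2,III-3,III-4,IV-1,IV-2]: 4 consistent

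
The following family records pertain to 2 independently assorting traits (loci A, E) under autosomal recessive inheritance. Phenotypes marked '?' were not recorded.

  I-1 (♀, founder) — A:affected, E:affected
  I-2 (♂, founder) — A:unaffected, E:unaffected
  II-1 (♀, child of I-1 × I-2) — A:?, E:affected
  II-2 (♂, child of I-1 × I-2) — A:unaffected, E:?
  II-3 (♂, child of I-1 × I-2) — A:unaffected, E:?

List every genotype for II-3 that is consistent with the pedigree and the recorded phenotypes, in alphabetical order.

A/I-1 aff ·: aa
A/I-2 un ·: AA|Aa
A/II-1 ? I-1×I-2: Aa|aa
A/II-2 un I-1×I-2: Aa
A/II-3 un I-1×I-2: Aa
⇒ A over [I-1,I-2,II-1,II-2,II-3]: 3 consistent
E/I-1 aff ·: ee
E/I-2 un ·: Ee
E/II-1 aff I-1×I-2: ee
E/II-2 ? I-1×I-2: Ee|ee
E/II-3 ? I-1×I-2: Ee|ee
⇒ E over [I-1,I-2,II-1,II-2,II-3]: 4 consistent

II-3 ∈ {Aa Ee, Aa ee}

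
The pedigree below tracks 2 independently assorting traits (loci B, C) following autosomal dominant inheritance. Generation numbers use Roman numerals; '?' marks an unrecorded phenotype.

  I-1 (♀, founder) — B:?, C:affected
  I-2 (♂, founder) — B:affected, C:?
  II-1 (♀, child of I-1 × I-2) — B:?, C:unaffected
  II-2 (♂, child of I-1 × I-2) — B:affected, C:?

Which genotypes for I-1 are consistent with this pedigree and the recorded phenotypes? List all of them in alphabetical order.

I-1 ∈ {BB Cc, Bb Cc, bb Cc}

B/I-1 ? ·: bb|Bb|BB
B/I-2 aff ·: Bb|BB
B/II-1 ? I-1×I-2: bb|Bb|BB
B/II-2 aff I-1×I-2: Bb|BB
⇒ B over [I-1,I-2,II-1,II-2]: 18 consistent
C/I-1 aff ·: Cc
C/I-2 ? ·: cc|Cc
C/II-1 un I-1×I-2: cc
C/II-2 ? I-1×I-2: cc|Cc|CC
⇒ C over [I-1,I-2,II-1,II-2]: 5 consistent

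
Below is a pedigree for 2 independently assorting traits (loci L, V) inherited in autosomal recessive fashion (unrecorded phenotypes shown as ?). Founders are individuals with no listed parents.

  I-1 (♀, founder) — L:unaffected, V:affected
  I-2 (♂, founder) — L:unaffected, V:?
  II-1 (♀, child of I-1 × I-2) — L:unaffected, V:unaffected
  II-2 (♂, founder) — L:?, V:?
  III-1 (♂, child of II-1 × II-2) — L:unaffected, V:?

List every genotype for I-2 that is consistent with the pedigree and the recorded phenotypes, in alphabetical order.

I-2 ∈ {LL VV, LL Vv, Ll VV, Ll Vv}

L/I-1 un ·: LL|Ll
L/I-2 un ·: LL|Ll
L/II-1 un I-1×I-2: LL|Ll
L/II-2 ? ·: LL|Ll|ll
L/III-1 un II-1×II-2: LL|Ll
⇒ L over [I-1,I-2,II-1,II-2,III-1]: 31 consistent
V/I-1 aff ·: vv
V/I-2 ? ·: VV|Vv
V/II-1 un I-1×I-2: Vv
V/II-2 ? ·: VV|Vv|vv
V/III-1 ? II-1×II-2: VV|Vv|vv
⇒ V over [I-1,I-2,II-1,II-2,III-1]: 14 consistent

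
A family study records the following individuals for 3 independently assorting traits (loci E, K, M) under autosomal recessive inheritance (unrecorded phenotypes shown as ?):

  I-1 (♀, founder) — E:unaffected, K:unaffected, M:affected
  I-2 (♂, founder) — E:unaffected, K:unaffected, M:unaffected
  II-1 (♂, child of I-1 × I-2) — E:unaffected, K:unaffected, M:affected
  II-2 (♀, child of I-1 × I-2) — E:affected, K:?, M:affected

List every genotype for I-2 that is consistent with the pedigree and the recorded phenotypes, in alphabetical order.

I-2 ∈ {Ee KK Mm, Ee Kk Mm}

E/I-1 un ·: Ee
E/I-2 un ·: Ee
E/II-1 un I-1×I-2: EE|Ee
E/II-2 aff I-1×I-2: ee
⇒ E over [I-1,I-2,II-1,II-2]: 2 consistent
K/I-1 un ·: KK|Kk
K/I-2 un ·: KK|Kk
K/II-1 un I-1×I-2: KK|Kk
K/II-2 ? I-1×I-2: KK|Kk|kk
⇒ K over [I-1,I-2,II-1,II-2]: 15 consistent
M/I-1 aff ·: mm
M/I-2 un ·: Mm
M/II-1 aff I-1×I-2: mm
M/II-2 aff I-1×I-2: mm
⇒ M over [I-1,I-2,II-1,II-2]: 1 consistent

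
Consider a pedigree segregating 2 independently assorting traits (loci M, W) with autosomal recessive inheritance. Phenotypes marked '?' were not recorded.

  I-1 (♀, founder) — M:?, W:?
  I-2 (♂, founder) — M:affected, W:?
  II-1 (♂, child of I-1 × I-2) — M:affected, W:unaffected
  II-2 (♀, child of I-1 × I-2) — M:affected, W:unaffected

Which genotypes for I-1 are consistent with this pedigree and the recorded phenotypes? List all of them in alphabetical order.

I-1 ∈ {Mm WW, Mm Ww, Mm ww, mm WW, mm Ww, mm ww}

M/I-1 ? ·: Mm|mm
M/I-2 aff ·: mm
M/II-1 aff I-1×I-2: mm
M/II-2 aff I-1×I-2: mm
⇒ M over [I-1,I-2,II-1,II-2]: 2 consistent
W/I-1 ? ·: WW|Ww|ww
W/I-2 ? ·: WW|Ww|ww
W/II-1 un I-1×I-2: WW|Ww
W/II-2 un I-1×I-2: WW|Ww
⇒ W over [I-1,I-2,II-1,II-2]: 17 consistent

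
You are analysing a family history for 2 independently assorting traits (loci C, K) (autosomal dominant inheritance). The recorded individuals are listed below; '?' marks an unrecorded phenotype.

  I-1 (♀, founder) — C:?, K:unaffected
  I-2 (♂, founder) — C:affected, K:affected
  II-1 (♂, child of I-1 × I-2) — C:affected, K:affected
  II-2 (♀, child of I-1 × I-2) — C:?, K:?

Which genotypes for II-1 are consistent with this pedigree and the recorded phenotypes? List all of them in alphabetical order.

II-1 ∈ {CC Kk, Cc Kk}

C/I-1 ? ·: cc|Cc|CC
C/I-2 aff ·: Cc|CC
C/II-1 aff I-1×I-2: Cc|CC
C/II-2 ? I-1×I-2: cc|Cc|CC
⇒ C over [I-1,I-2,II-1,II-2]: 18 consistent
K/I-1 un ·: kk
K/I-2 aff ·: Kk|KK
K/II-1 aff I-1×I-2: Kk
K/II-2 ? I-1×I-2: kk|Kk
⇒ K over [I-1,I-2,II-1,II-2]: 3 consistent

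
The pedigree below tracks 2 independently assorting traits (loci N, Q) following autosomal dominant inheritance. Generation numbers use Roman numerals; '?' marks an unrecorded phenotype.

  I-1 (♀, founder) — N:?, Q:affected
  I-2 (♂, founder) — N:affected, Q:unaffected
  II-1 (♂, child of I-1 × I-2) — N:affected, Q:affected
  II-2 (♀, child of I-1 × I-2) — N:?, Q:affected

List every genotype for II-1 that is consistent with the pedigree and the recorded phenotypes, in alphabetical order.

II-1 ∈ {NN Qq, Nn Qq}

N/I-1 ? ·: nn|Nn|NN
N/I-2 aff ·: Nn|NN
N/II-1 aff I-1×I-2: Nn|NN
N/II-2 ? I-1×I-2: nn|Nn|NN
⇒ N over [I-1,I-2,II-1,II-2]: 18 consistent
Q/I-1 aff ·: Qq|QQ
Q/I-2 un ·: qq
Q/II-1 aff I-1×I-2: Qq
Q/II-2 aff I-1×I-2: Qq
⇒ Q over [I-1,I-2,II-1,II-2]: 2 consistent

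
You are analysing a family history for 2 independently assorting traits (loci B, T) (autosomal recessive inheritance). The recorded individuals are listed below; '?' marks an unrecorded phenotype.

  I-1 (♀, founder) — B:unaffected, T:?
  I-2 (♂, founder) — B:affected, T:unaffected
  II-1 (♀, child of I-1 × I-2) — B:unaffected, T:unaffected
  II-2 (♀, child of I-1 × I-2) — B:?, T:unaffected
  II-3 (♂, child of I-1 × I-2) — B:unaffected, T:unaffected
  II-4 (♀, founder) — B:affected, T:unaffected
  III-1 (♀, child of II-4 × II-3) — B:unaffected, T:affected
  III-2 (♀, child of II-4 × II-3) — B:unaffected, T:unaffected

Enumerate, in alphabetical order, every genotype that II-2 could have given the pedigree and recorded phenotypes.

II-2 ∈ {Bb TT, Bb Tt, bb TT, bb Tt}

B/I-1 un ·: BB|Bb
B/I-2 aff ·: bb
B/II-1 un I-1×I-2: Bb
B/II-2 ? I-1×I-2: Bb|bb
B/II-3 un I-1×I-2: Bb
B/II-4 aff ·: bb
B/III-1 un II-4×II-3: Bb
B/III-2 un II-4×II-3: Bb
⇒ B over [I-1,I-2,II-1,II-2,II-3,II-4,III-1,III-2]: 3 consistent
T/I-1 ? ·: TT|Tt|tt
T/I-2 un ·: TT|Tt
T/II-1 un I-1×I-2: TT|Tt
T/II-2 un I-1×I-2: TT|Tt
T/II-3 un I-1×I-2: Tt
T/II-4 un ·: Tt
T/III-1 aff II-4×II-3: tt
T/III-2 un II-4×II-3: TT|Tt
⇒ T over [I-1,I-2,II-1,II-2,II-3,II-4,III-1,III-2]: 28 consistent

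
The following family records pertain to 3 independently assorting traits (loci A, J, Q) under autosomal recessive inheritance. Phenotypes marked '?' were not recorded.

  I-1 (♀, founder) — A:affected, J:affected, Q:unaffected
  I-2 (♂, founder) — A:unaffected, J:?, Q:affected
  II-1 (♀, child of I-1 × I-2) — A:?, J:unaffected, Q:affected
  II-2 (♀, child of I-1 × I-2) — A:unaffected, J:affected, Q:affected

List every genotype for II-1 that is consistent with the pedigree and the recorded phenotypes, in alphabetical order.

II-1 ∈ {Aa Jj qq, aa Jj qq}

A/I-1 aff ·: aa
A/I-2 un ·: AA|Aa
A/II-1 ? I-1×I-2: Aa|aa
A/II-2 un I-1×I-2: Aa
⇒ A over [I-1,I-2,II-1,II-2]: 3 consistent
J/I-1 aff ·: jj
J/I-2 ? ·: Jj
J/II-1 un I-1×I-2: Jj
J/II-2 aff I-1×I-2: jj
⇒ J over [I-1,I-2,II-1,II-2]: 1 consistent
Q/I-1 un ·: Qq
Q/I-2 aff ·: qq
Q/II-1 aff I-1×I-2: qq
Q/II-2 aff I-1×I-2: qq
⇒ Q over [I-1,I-2,II-1,II-2]: 1 consistent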